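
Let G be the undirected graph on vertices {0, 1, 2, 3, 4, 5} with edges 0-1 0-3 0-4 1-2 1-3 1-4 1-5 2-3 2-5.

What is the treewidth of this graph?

A width-2 tree decomposition is:
Bags: B1 = {1, 2, 3}  B2 = {0, 1, 3}  B3 = {1, 2, 5}  B4 = {0, 1, 4}
Tree: B1–B2, B1–B3, B2–B4
Each bag holds 3 vertices, so the decomposition has width 2, which upper-bounds the treewidth. On the other hand G contains the 3-clique {0, 1, 3}. A clique must lie in a single bag of any decomposition, so no decomposition can have width below 2. Combining the bounds, tw(G) = 2.

2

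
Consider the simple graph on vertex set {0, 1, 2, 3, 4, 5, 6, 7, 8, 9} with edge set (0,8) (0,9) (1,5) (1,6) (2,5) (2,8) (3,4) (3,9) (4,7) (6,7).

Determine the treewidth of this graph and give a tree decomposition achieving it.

The largest bag has 3 vertices, giving width 2; this decomposition certifies tw(G) ≤ 2. The edges 8–2–5–1–6–7–4–3–9–0–8 form a cycle, so G is not a tree and its treewidth is at least 2. The upper and lower bounds meet at 2, so that is the treewidth.

Treewidth 2.
One such decomposition:
Bags: B1 = {2, 5, 8}  B2 = {1, 5, 8}  B3 = {1, 6, 8}  B4 = {6, 7, 8}  B5 = {4, 7, 8}  B6 = {3, 4, 8}  B7 = {3, 8, 9}  B8 = {0, 8, 9}
Tree: B1–B2, B2–B3, B3–B4, B4–B5, B5–B6, B6–B7, B7–B8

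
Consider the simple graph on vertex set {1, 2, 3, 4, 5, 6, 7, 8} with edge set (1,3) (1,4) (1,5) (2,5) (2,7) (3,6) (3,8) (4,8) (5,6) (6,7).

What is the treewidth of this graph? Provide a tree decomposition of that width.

Every bag has size at most 3, so the width is 3 − 1 = 2 and tw(G) ≤ 2. Since 4–8–3–1–4 is a cycle in G, G is not acyclic. Forests are exactly the graphs of treewidth ≤ 1, so tw(G) ≥ 2. Therefore the treewidth is 2.

Treewidth 2.
One optimal decomposition is:
Bags: B1 = {1, 4, 8}  B2 = {1, 3, 8}  B3 = {1, 3, 5}  B4 = {3, 5, 6}  B5 = {2, 5, 6}  B6 = {2, 6, 7}
Tree: B1–B2, B2–B3, B3–B4, B4–B5, B5–B6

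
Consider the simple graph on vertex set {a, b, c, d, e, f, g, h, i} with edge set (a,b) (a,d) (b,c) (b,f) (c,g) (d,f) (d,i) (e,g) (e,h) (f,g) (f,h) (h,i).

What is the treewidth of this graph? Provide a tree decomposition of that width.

Treewidth 3.
One such decomposition:
Bags: B1 = {a, b, c, d}  B2 = {b, c, d, f}  B3 = {c, d, f, g}  B4 = {d, f, g, i}  B5 = {f, g, h, i}  B6 = {e, g, h, i}
Tree: B1–B2, B2–B3, B3–B4, B4–B5, B5–B6

Every bag has size at most 4, so the width is 4 − 1 = 3 and tw(G) ≤ 3. For the lower bound: the 4 vertex sets {a,b,c}, {d}, {f}, {e,g,h,i} are disjoint, each induces a connected subgraph, and every pair is joined by at least one edge of G. Contracting each set to a single vertex therefore yields K_{4} as a minor, and since treewidth is minor-monotone, tw(G) ≥ tw(K_{4}) = 3. Hence tw(G) = 3 exactly.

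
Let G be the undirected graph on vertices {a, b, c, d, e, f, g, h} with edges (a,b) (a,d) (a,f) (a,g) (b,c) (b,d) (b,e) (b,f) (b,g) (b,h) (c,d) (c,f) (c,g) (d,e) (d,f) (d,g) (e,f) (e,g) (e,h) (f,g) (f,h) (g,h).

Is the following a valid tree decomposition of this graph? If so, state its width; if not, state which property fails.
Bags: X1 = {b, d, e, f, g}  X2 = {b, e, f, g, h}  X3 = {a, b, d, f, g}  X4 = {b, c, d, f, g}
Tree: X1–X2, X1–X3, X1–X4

Vertex coverage: the bags together contain {a, b, c, d, e, f, g, h}, the full vertex set. Edge coverage: each edge of G has both endpoints in at least one bag. Running intersection: for every vertex, the bags containing it form a connected subtree. All three properties hold, so this is a valid tree decomposition of width max|bag| − 1 = 4, and hence tw(G) ≤ 4.

Yes; width 4.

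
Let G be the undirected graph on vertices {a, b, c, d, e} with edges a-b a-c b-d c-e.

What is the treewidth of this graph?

1

A width-1 tree decomposition is:
Bags: B1 = {c, e}  B2 = {a, c}  B3 = {a, b}  B4 = {b, d}
Tree: B1–B2, B2–B3, B3–B4
Every bag has size at most 2, so the width is 2 − 1 = 1 and tw(G) ≤ 1. Since G has at least one edge (e.g. e–c), it is not an edgeless graph, so tw(G) ≥ 1. Therefore the treewidth is 1.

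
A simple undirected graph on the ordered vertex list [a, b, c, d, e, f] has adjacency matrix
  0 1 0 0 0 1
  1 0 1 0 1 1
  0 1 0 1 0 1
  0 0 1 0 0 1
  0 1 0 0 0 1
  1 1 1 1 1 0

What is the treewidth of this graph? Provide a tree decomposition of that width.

The largest bag has 3 vertices, giving width 2; this decomposition certifies tw(G) ≤ 2. Conversely, {c, d, f} is a clique of size 3, and the vertices of any clique must share a bag in every tree decomposition; so some bag has ≥ 3 vertices and tw(G) ≥ 2. Therefore the treewidth is 2.

Treewidth 2.
One optimal decomposition is:
Bags: B1 = {b, e, f}  B2 = {b, c, f}  B3 = {a, b, f}  B4 = {c, d, f}
Tree: B1–B2, B2–B3, B2–B4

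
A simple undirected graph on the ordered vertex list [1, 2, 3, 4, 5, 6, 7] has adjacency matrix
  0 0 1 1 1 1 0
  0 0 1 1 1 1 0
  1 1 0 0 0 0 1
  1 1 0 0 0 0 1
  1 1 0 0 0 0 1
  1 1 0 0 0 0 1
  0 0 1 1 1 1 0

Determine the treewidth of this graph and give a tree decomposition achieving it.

The largest bag has 4 vertices, giving width 3; this decomposition certifies tw(G) ≤ 3. For the lower bound: the 4 vertex sets {1,5}, {6,7}, {2}, {4} are disjoint, each induces a connected subgraph, and every pair is joined by at least one edge of G. Contracting each set to a single vertex therefore yields K_{4} as a minor, and since treewidth is minor-monotone, tw(G) ≥ tw(K_{4}) = 3. Hence tw(G) = 3 exactly.

Treewidth 3.
One optimal decomposition is:
Bags: B1 = {1, 2, 5, 7}  B2 = {1, 2, 6, 7}  B3 = {1, 2, 4, 7}  B4 = {1, 2, 3, 7}
Tree: B1–B2, B2–B3, B3–B4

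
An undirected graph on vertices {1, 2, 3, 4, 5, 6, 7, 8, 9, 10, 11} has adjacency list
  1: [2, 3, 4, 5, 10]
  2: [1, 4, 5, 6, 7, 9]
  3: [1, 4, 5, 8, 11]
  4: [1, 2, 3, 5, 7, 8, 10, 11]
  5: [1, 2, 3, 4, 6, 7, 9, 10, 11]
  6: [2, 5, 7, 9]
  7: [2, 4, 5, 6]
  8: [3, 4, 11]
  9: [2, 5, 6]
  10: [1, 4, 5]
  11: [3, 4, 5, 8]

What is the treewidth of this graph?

A width-3 tree decomposition is:
Bags: B1 = {1, 4, 5, 10}  B2 = {1, 2, 4, 5}  B3 = {2, 4, 5, 7}  B4 = {2, 5, 6, 7}  B5 = {1, 3, 4, 5}  B6 = {3, 4, 5, 11}  B7 = {2, 5, 6, 9}  B8 = {3, 4, 8, 11}
Tree: B1–B2, B2–B3, B3–B4, B2–B5, B5–B6, B4–B7, B6–B8
Each bag holds 4 vertices, so the decomposition has width 3, which upper-bounds the treewidth. Conversely, {3, 4, 8, 11} is a clique of size 4, and the vertices of any clique must share a bag in every tree decomposition; so some bag has ≥ 4 vertices and tw(G) ≥ 3. Therefore the treewidth is 3.

3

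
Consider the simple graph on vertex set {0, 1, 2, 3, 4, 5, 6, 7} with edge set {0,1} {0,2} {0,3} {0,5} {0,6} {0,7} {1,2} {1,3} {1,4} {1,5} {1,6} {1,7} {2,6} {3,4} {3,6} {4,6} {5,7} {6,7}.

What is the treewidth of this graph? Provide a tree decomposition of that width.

The largest bag has 4 vertices, giving width 3; this decomposition certifies tw(G) ≤ 3. Conversely, {0, 1, 5, 7} is a clique of size 4, and the vertices of any clique must share a bag in every tree decomposition; so some bag has ≥ 4 vertices and tw(G) ≥ 3. Hence tw(G) = 3 exactly.

Treewidth 3.
Bags: B1 = {0, 1, 6, 7}  B2 = {0, 1, 3, 6}  B3 = {1, 3, 4, 6}  B4 = {0, 1, 2, 6}  B5 = {0, 1, 5, 7}
Tree: B1–B2, B2–B3, B1–B4, B1–B5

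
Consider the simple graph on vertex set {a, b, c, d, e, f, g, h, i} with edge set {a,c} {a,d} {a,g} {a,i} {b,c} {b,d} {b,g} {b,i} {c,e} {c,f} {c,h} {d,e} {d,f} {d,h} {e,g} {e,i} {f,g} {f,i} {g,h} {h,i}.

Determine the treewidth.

A width-4 tree decomposition is:
Bags: B1 = {a, c, d, g, i}  B2 = {c, d, g, h, i}  B3 = {b, c, d, g, i}  B4 = {c, d, e, g, i}  B5 = {c, d, f, g, i}
Tree: B1–B2, B2–B3, B3–B4, B4–B5
Every bag has size at most 5, so the width is 5 − 1 = 4 and tw(G) ≤ 4. For the lower bound: the 5 vertex sets {a,c}, {g,h}, {b,d}, {i}, {e} are disjoint, each induces a connected subgraph, and every pair is joined by at least one edge of G. Contracting each set to a single vertex therefore yields K_{5} as a minor, and since treewidth is minor-monotone, tw(G) ≥ tw(K_{5}) = 4. Combining the bounds, tw(G) = 4.

4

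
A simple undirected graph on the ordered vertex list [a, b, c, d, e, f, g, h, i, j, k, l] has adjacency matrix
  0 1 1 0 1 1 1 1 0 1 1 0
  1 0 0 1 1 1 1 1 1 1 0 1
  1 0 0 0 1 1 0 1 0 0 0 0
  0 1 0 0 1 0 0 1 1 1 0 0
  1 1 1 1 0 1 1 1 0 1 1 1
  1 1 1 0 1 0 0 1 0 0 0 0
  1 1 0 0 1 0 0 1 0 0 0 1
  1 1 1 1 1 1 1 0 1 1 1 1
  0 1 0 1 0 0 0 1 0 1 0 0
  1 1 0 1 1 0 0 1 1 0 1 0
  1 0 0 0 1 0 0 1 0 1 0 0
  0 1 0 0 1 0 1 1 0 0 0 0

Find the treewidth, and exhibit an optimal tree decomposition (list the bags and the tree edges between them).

Treewidth 4.
One optimal decomposition is:
Bags: B1 = {a, b, e, g, h}  B2 = {a, b, e, h, j}  B3 = {b, e, g, h, l}  B4 = {a, b, e, f, h}  B5 = {a, c, e, f, h}  B6 = {b, d, e, h, j}  B7 = {a, e, h, j, k}  B8 = {b, d, h, i, j}
Tree: B1–B2, B1–B3, B2–B4, B4–B5, B2–B6, B2–B7, B6–B8

Every bag has size at most 5, so the width is 5 − 1 = 4 and tw(G) ≤ 4. Conversely, {a, c, e, f, h} is a clique of size 5, and the vertices of any clique must share a bag in every tree decomposition; so some bag has ≥ 5 vertices and tw(G) ≥ 4. Hence tw(G) = 4 exactly.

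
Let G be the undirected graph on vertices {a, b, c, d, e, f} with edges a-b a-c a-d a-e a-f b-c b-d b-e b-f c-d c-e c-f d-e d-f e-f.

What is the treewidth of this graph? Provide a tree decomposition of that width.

With just one bag of size 6, the width is 6 − 1 = 5, so tw(G) ≤ 5. For the lower bound, the 6 vertices {a, b, c, d, e, f} are pairwise adjacent, and any tree decomposition puts a clique entirely inside one bag — forcing width ≥ 5. Combining the bounds, tw(G) = 5.

Treewidth 5.
One optimal decomposition is:
Bags: B1 = {a, b, c, d, e, f}
Tree: (single bag)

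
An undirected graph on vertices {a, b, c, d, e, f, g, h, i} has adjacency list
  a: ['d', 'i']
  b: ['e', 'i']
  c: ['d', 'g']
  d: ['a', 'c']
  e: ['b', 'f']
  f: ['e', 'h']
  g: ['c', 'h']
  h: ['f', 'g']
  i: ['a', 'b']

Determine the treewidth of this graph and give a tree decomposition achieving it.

Each bag holds 3 vertices, so the decomposition has width 2, which upper-bounds the treewidth. The edges d–a–i–b–e–f–h–g–c–d form a cycle, so G is not a tree and its treewidth is at least 2. Combining the bounds, tw(G) = 2.

Treewidth 2.
Bags: B1 = {a, d, i}  B2 = {b, d, i}  B3 = {b, d, e}  B4 = {d, e, f}  B5 = {d, f, h}  B6 = {d, g, h}  B7 = {c, d, g}
Tree: B1–B2, B2–B3, B3–B4, B4–B5, B5–B6, B6–B7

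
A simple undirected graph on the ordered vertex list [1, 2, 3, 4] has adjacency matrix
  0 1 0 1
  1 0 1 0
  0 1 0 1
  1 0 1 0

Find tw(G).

A width-2 tree decomposition is:
Bags: B1 = {1, 2, 4}  B2 = {2, 3, 4}
Tree: B1–B2
The largest bag has 3 vertices, giving width 2; this decomposition certifies tw(G) ≤ 2. The edges 2–1–4–3–2 form a cycle, so G is not a tree and its treewidth is at least 2. Therefore the treewidth is 2.

2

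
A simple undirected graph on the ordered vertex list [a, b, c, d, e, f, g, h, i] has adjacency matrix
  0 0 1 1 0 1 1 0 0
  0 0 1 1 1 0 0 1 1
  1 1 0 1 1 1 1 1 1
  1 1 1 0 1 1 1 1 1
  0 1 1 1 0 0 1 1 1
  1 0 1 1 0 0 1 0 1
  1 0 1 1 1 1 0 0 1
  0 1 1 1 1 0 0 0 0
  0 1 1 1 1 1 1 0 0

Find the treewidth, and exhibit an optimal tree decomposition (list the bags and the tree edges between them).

Every bag has size at most 5, so the width is 5 − 1 = 4 and tw(G) ≤ 4. Conversely, {c, d, e, g, i} is a clique of size 5, and the vertices of any clique must share a bag in every tree decomposition; so some bag has ≥ 5 vertices and tw(G) ≥ 4. Combining the bounds, tw(G) = 4.

Treewidth 4.
One optimal decomposition is:
Bags: B1 = {b, c, d, e, h}  B2 = {b, c, d, e, i}  B3 = {c, d, e, g, i}  B4 = {c, d, f, g, i}  B5 = {a, c, d, f, g}
Tree: B1–B2, B2–B3, B3–B4, B4–B5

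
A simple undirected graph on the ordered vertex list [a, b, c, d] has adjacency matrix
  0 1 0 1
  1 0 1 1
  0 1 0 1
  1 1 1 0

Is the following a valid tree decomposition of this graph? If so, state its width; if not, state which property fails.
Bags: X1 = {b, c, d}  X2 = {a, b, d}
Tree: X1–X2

Yes; width 2.

Checking the three conditions: (i) the bags cover all of {a, b, c, d}; (ii) for each edge, some bag contains both endpoints; (iii) the bags containing any fixed vertex form a subtree. All hold, so the decomposition is valid with width 3 − 1 = 2.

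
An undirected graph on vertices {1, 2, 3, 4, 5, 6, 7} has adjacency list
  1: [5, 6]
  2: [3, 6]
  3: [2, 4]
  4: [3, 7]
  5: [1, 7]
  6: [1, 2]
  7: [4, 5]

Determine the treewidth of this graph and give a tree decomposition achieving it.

The largest bag has 3 vertices, giving width 2; this decomposition certifies tw(G) ≤ 2. The edges 3–2–6–1–5–7–4–3 form a cycle, so G is not a tree and its treewidth is at least 2. Therefore the treewidth is 2.

Treewidth 2.
One optimal decomposition is:
Bags: B1 = {2, 3, 6}  B2 = {1, 3, 6}  B3 = {1, 3, 5}  B4 = {3, 5, 7}  B5 = {3, 4, 7}
Tree: B1–B2, B2–B3, B3–B4, B4–B5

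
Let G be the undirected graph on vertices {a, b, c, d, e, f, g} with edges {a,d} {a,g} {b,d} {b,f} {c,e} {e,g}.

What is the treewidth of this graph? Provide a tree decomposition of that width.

Treewidth 1.
Bags: B1 = {c, e}  B2 = {e, g}  B3 = {a, g}  B4 = {a, d}  B5 = {b, d}  B6 = {b, f}
Tree: B1–B2, B2–B3, B3–B4, B4–B5, B5–B6

Every bag has size at most 2, so the width is 2 − 1 = 1 and tw(G) ≤ 1. Since G has at least one edge (e.g. c–e), it is not an edgeless graph, so tw(G) ≥ 1. The upper and lower bounds meet at 1, so that is the treewidth.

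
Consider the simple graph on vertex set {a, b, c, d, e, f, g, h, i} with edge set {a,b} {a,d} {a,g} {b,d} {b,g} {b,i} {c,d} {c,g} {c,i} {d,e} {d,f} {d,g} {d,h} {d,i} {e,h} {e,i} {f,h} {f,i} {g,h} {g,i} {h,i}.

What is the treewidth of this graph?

3

A width-3 tree decomposition is:
Bags: B1 = {d, g, h, i}  B2 = {b, d, g, i}  B3 = {a, b, d, g}  B4 = {d, f, h, i}  B5 = {d, e, h, i}  B6 = {c, d, g, i}
Tree: B1–B2, B2–B3, B1–B4, B1–B5, B1–B6
Each bag holds 4 vertices, so the decomposition has width 3, which upper-bounds the treewidth. On the other hand G contains the 4-clique {a, b, d, g}. A clique must lie in a single bag of any decomposition, so no decomposition can have width below 3. Hence tw(G) = 3 exactly.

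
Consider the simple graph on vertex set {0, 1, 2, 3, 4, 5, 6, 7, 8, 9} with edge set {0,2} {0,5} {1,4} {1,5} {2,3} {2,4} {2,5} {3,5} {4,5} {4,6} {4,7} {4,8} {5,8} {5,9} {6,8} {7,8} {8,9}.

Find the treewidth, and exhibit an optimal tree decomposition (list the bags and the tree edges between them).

The largest bag has 3 vertices, giving width 2; this decomposition certifies tw(G) ≤ 2. For the lower bound, the 3 vertices {5, 8, 9} are pairwise adjacent, and any tree decomposition puts a clique entirely inside one bag — forcing width ≥ 2. Combining the bounds, tw(G) = 2.

Treewidth 2.
Bags: B1 = {2, 4, 5}  B2 = {4, 5, 8}  B3 = {1, 4, 5}  B4 = {0, 2, 5}  B5 = {4, 7, 8}  B6 = {5, 8, 9}  B7 = {2, 3, 5}  B8 = {4, 6, 8}
Tree: B1–B2, B2–B3, B1–B4, B2–B5, B2–B6, B4–B7, B5–B8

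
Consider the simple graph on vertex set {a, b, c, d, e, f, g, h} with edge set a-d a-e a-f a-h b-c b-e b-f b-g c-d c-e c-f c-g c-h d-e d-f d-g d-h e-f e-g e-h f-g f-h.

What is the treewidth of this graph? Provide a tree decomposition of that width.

Every bag has size at most 5, so the width is 5 − 1 = 4 and tw(G) ≤ 4. For the lower bound, the 5 vertices {c, d, e, f, g} are pairwise adjacent, and any tree decomposition puts a clique entirely inside one bag — forcing width ≥ 4. Combining the bounds, tw(G) = 4.

Treewidth 4.
One such decomposition:
Bags: B1 = {a, d, e, f, h}  B2 = {c, d, e, f, h}  B3 = {c, d, e, f, g}  B4 = {b, c, e, f, g}
Tree: B1–B2, B2–B3, B3–B4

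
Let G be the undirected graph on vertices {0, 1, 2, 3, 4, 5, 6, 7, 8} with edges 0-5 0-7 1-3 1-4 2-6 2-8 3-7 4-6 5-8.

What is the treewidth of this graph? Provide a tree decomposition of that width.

Treewidth 2.
One optimal decomposition is:
Bags: B1 = {0, 5, 7}  B2 = {5, 7, 8}  B3 = {2, 7, 8}  B4 = {2, 6, 7}  B5 = {4, 6, 7}  B6 = {1, 4, 7}  B7 = {1, 3, 7}
Tree: B1–B2, B2–B3, B3–B4, B4–B5, B5–B6, B6–B7

Every bag has size at most 3, so the width is 3 − 1 = 2 and tw(G) ≤ 2. Since 7–0–5–8–2–6–4–1–3–7 is a cycle in G, G is not acyclic. Forests are exactly the graphs of treewidth ≤ 1, so tw(G) ≥ 2. The upper and lower bounds meet at 2, so that is the treewidth.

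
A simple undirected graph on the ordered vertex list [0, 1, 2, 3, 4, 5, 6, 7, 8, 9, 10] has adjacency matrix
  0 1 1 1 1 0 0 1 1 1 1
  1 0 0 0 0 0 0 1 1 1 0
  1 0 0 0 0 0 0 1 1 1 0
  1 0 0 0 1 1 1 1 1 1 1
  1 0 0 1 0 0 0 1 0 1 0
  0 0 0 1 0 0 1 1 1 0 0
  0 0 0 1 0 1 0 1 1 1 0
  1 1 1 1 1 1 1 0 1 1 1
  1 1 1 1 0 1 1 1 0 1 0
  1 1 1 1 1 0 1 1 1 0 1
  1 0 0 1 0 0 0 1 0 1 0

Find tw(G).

A width-4 tree decomposition is:
Bags: B1 = {3, 5, 6, 7, 8}  B2 = {3, 6, 7, 8, 9}  B3 = {0, 3, 7, 8, 9}  B4 = {0, 2, 7, 8, 9}  B5 = {0, 3, 7, 9, 10}  B6 = {0, 1, 7, 8, 9}  B7 = {0, 3, 4, 7, 9}
Tree: B1–B2, B2–B3, B3–B4, B3–B5, B3–B6, B3–B7
The largest bag has 5 vertices, giving width 4; this decomposition certifies tw(G) ≤ 4. Conversely, {0, 1, 7, 8, 9} is a clique of size 5, and the vertices of any clique must share a bag in every tree decomposition; so some bag has ≥ 5 vertices and tw(G) ≥ 4. Hence tw(G) = 4 exactly.

4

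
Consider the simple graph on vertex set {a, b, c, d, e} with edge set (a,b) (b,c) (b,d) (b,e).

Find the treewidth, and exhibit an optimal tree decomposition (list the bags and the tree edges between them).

The largest bag has 2 vertices, giving width 1; this decomposition certifies tw(G) ≤ 1. Since G has at least one edge (e.g. b–c), it is not an edgeless graph, so tw(G) ≥ 1. Combining the bounds, tw(G) = 1.

Treewidth 1.
One optimal decomposition is:
Bags: B1 = {b, c}  B2 = {b, d}  B3 = {a, b}  B4 = {b, e}
Tree: B1–B2, B1–B3, B2–B4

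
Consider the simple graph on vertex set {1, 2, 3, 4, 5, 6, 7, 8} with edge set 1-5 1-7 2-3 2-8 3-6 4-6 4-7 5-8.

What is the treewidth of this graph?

A width-2 tree decomposition is:
Bags: B1 = {2, 5, 8}  B2 = {2, 3, 5}  B3 = {3, 5, 6}  B4 = {4, 5, 6}  B5 = {4, 5, 7}  B6 = {1, 5, 7}
Tree: B1–B2, B2–B3, B3–B4, B4–B5, B5–B6
Each bag holds 3 vertices, so the decomposition has width 2, which upper-bounds the treewidth. Since 5–8–2–3–6–4–7–1–5 is a cycle in G, G is not acyclic. Forests are exactly the graphs of treewidth ≤ 1, so tw(G) ≥ 2. Combining the bounds, tw(G) = 2.

2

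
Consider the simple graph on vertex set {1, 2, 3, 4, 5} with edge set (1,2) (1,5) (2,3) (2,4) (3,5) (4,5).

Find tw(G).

2

A width-2 tree decomposition is:
Bags: B1 = {2, 4, 5}  B2 = {1, 2, 5}  B3 = {2, 3, 5}
Tree: B1–B2, B2–B3
Every bag has size at most 3, so the width is 3 − 1 = 2 and tw(G) ≤ 2. Since 2–4–5–1–2 is a cycle in G, G is not acyclic. Forests are exactly the graphs of treewidth ≤ 1, so tw(G) ≥ 2. Hence tw(G) = 2 exactly.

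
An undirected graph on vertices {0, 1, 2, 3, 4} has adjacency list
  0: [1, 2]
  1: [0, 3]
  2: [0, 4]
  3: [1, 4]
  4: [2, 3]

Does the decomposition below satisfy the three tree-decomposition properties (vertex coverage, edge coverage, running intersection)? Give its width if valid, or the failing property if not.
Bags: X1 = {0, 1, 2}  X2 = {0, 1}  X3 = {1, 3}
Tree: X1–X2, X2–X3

No — vertex 4 appears in no bag.

A tree decomposition must satisfy three properties: every vertex lies in some bag; for every edge, both endpoints lie together in some bag; and for every vertex, the bags containing it form a connected subtree. Here vertex 4 appears in no bag, so the decomposition is invalid.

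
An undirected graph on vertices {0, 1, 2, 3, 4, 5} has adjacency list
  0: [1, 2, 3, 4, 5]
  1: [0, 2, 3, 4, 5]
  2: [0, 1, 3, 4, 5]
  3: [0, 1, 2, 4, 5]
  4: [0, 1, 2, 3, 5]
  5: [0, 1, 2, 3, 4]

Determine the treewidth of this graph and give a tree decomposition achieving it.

Treewidth 5.
Bags: B1 = {0, 1, 2, 3, 4, 5}
Tree: (single bag)

With just one bag of size 6, the width is 6 − 1 = 5, so tw(G) ≤ 5. For the lower bound, the 6 vertices {0, 1, 2, 3, 4, 5} are pairwise adjacent, and any tree decomposition puts a clique entirely inside one bag — forcing width ≥ 5. Combining the bounds, tw(G) = 5.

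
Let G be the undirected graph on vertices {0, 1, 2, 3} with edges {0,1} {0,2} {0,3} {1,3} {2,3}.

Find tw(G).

2

A width-2 tree decomposition is:
Bags: B1 = {0, 2, 3}  B2 = {0, 1, 3}
Tree: B1–B2
The largest bag has 3 vertices, giving width 2; this decomposition certifies tw(G) ≤ 2. Conversely, {0, 1, 3} is a clique of size 3, and the vertices of any clique must share a bag in every tree decomposition; so some bag has ≥ 3 vertices and tw(G) ≥ 2. Combining the bounds, tw(G) = 2.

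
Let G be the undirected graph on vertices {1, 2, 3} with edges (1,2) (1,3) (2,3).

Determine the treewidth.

A width-2 tree decomposition is:
Bags: B1 = {1, 2, 3}
Tree: (single bag)
A single bag containing all 3 vertices is trivially a valid decomposition of width 2. On the other hand G contains the 3-clique {1, 2, 3}. A clique must lie in a single bag of any decomposition, so no decomposition can have width below 2. The upper and lower bounds meet at 2, so that is the treewidth.

2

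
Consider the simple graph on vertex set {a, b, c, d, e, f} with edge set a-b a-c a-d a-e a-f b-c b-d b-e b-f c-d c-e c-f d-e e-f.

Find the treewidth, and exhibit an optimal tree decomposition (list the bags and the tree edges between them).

Treewidth 4.
One such decomposition:
Bags: B1 = {a, b, c, e, f}  B2 = {a, b, c, d, e}
Tree: B1–B2

The largest bag has 5 vertices, giving width 4; this decomposition certifies tw(G) ≤ 4. For the lower bound, the 5 vertices {a, b, c, d, e} are pairwise adjacent, and any tree decomposition puts a clique entirely inside one bag — forcing width ≥ 4. The upper and lower bounds meet at 4, so that is the treewidth.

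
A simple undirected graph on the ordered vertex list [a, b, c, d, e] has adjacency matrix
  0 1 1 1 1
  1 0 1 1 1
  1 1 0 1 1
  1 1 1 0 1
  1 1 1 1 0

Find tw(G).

4

A width-4 tree decomposition is:
Bags: B1 = {a, b, c, d, e}
Tree: (single bag)
With just one bag of size 5, the width is 5 − 1 = 4, so tw(G) ≤ 4. On the other hand G contains the 5-clique {a, b, c, d, e}. A clique must lie in a single bag of any decomposition, so no decomposition can have width below 4. Therefore the treewidth is 4.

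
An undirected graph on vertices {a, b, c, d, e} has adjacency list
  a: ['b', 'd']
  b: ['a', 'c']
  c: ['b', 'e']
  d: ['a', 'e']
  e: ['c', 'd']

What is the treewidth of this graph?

A width-2 tree decomposition is:
Bags: B1 = {b, c, e}  B2 = {b, d, e}  B3 = {a, b, d}
Tree: B1–B2, B2–B3
Each bag holds 3 vertices, so the decomposition has width 2, which upper-bounds the treewidth. For the lower bound, G contains the cycle b–c–e–d–a–b, so G is not a forest; only forests have treewidth ≤ 1, hence tw(G) ≥ 2. Hence tw(G) = 2 exactly.

2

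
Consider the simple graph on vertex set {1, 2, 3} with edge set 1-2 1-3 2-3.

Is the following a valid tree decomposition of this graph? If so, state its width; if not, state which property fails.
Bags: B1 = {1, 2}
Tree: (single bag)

No — vertex 3 appears in no bag.

A tree decomposition must satisfy three properties: every vertex lies in some bag; for every edge, both endpoints lie together in some bag; and for every vertex, the bags containing it form a connected subtree. Here vertex 3 appears in no bag, so the decomposition is invalid.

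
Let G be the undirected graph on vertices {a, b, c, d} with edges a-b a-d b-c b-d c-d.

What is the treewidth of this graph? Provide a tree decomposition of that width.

Every bag has size at most 3, so the width is 3 − 1 = 2 and tw(G) ≤ 2. On the other hand G contains the 3-clique {b, c, d}. A clique must lie in a single bag of any decomposition, so no decomposition can have width below 2. Combining the bounds, tw(G) = 2.

Treewidth 2.
Bags: B1 = {a, b, d}  B2 = {b, c, d}
Tree: B1–B2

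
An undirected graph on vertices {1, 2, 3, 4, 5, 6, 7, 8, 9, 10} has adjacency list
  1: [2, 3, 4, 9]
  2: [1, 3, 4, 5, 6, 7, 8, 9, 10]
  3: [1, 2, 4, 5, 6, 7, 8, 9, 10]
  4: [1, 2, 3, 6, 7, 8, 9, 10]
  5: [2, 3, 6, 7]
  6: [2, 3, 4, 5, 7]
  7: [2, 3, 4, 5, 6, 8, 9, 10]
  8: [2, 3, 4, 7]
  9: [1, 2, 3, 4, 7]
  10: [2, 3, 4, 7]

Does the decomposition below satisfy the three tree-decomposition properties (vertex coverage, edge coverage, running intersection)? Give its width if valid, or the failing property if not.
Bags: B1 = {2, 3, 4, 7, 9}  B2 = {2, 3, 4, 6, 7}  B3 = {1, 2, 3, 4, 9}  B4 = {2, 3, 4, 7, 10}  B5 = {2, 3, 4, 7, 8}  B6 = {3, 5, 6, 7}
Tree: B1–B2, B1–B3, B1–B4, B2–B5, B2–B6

No — edge (2,5) lies in no bag.

A tree decomposition must satisfy three properties: every vertex lies in some bag; for every edge, both endpoints lie together in some bag; and for every vertex, the bags containing it form a connected subtree. Here edge (2,5) lies in no bag, so the decomposition is invalid.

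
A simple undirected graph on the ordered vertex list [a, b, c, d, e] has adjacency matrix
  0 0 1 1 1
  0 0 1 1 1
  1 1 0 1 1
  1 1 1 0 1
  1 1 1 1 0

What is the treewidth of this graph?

3

A width-3 tree decomposition is:
Bags: B1 = {b, c, d, e}  B2 = {a, c, d, e}
Tree: B1–B2
Each bag holds 4 vertices, so the decomposition has width 3, which upper-bounds the treewidth. For the lower bound, the 4 vertices {a, c, d, e} are pairwise adjacent, and any tree decomposition puts a clique entirely inside one bag — forcing width ≥ 3. The upper and lower bounds meet at 3, so that is the treewidth.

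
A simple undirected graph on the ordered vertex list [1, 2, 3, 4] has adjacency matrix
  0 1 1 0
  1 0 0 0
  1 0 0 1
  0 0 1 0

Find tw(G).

1

A width-1 tree decomposition is:
Bags: B1 = {3, 4}  B2 = {1, 3}  B3 = {1, 2}
Tree: B1–B2, B2–B3
Every bag has size at most 2, so the width is 2 − 1 = 1 and tw(G) ≤ 1. G has an edge, so its treewidth is at least 1. Hence tw(G) = 1 exactly.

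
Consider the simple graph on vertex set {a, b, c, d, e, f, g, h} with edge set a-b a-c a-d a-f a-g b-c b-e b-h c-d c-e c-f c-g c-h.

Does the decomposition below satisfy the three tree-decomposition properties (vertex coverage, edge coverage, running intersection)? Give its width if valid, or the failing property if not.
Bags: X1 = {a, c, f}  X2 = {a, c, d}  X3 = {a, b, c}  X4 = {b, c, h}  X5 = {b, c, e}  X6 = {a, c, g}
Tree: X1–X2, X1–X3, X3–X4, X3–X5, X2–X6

Checking the three conditions: (i) the bags cover all of {a, b, c, d, e, f, g, h}; (ii) for each edge, some bag contains both endpoints; (iii) the bags containing any fixed vertex form a subtree. All hold, so the decomposition is valid with width 3 − 1 = 2.

Yes; width 2.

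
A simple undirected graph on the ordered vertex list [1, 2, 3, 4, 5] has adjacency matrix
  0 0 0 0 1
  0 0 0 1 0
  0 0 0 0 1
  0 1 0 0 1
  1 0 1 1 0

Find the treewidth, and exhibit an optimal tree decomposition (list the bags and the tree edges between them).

The largest bag has 2 vertices, giving width 1; this decomposition certifies tw(G) ≤ 1. Any graph with an edge has treewidth ≥ 1, and G has the edge 2–4. Hence tw(G) = 1 exactly.

Treewidth 1.
One such decomposition:
Bags: B1 = {2, 4}  B2 = {4, 5}  B3 = {3, 5}  B4 = {1, 5}
Tree: B1–B2, B2–B3, B2–B4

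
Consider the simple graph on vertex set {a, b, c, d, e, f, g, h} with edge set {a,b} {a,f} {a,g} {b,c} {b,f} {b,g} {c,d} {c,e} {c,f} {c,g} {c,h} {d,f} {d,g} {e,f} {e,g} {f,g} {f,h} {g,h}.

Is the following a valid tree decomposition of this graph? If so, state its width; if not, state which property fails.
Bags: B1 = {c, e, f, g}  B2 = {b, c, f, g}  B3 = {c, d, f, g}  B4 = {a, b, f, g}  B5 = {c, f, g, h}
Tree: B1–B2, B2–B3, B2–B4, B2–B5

Yes; width 3.

Vertex coverage: the bags together contain {a, b, c, d, e, f, g, h}, the full vertex set. Edge coverage: each edge of G has both endpoints in at least one bag. Running intersection: for every vertex, the bags containing it form a connected subtree. All three properties hold, so this is a valid tree decomposition of width max|bag| − 1 = 3, and hence tw(G) ≤ 3.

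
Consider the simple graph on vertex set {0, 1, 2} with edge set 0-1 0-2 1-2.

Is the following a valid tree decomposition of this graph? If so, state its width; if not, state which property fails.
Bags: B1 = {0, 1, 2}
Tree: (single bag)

Every vertex of G appears in some bag (union = {0, 1, 2}); every edge is covered by a bag; and for each vertex v the set of bags containing v is connected in the bag tree. The decomposition is therefore valid. The largest bag has 3 vertices, so the width is 2.

Yes; width 2.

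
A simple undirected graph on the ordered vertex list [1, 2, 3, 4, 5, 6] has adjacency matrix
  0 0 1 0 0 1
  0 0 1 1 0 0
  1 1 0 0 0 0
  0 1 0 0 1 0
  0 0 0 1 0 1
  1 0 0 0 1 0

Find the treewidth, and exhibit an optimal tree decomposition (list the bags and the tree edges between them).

Treewidth 2.
One such decomposition:
Bags: B1 = {1, 3, 6}  B2 = {3, 5, 6}  B3 = {3, 4, 5}  B4 = {2, 3, 4}
Tree: B1–B2, B2–B3, B3–B4

The largest bag has 3 vertices, giving width 2; this decomposition certifies tw(G) ≤ 2. The edges 3–1–6–5–4–2–3 form a cycle, so G is not a tree and its treewidth is at least 2. The upper and lower bounds meet at 2, so that is the treewidth.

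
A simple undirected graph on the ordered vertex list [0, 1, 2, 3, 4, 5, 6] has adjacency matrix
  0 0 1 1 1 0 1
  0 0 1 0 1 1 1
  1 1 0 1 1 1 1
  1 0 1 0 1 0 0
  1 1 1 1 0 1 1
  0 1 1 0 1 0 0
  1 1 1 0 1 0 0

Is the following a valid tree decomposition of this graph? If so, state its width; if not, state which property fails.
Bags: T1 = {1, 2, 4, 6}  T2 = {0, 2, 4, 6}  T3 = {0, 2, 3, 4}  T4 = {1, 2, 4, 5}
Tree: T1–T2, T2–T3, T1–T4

Yes; width 3.

Every vertex of G appears in some bag (union = {0, 1, 2, 3, 4, 5, 6}); every edge is covered by a bag; and for each vertex v the set of bags containing v is connected in the bag tree. The decomposition is therefore valid. The largest bag has 4 vertices, so the width is 3.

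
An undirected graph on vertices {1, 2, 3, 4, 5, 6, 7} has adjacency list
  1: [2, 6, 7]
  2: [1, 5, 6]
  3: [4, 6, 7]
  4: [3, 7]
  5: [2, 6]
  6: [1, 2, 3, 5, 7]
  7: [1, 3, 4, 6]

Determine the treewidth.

A width-2 tree decomposition is:
Bags: B1 = {3, 4, 7}  B2 = {3, 6, 7}  B3 = {1, 6, 7}  B4 = {1, 2, 6}  B5 = {2, 5, 6}
Tree: B1–B2, B2–B3, B3–B4, B4–B5
Each bag holds 3 vertices, so the decomposition has width 2, which upper-bounds the treewidth. Conversely, {3, 4, 7} is a clique of size 3, and the vertices of any clique must share a bag in every tree decomposition; so some bag has ≥ 3 vertices and tw(G) ≥ 2. Hence tw(G) = 2 exactly.

2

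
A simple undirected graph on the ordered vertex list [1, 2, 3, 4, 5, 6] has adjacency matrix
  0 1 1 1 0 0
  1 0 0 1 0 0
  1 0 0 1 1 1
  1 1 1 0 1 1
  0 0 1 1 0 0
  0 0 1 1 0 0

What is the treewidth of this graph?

2

A width-2 tree decomposition is:
Bags: B1 = {1, 3, 4}  B2 = {1, 2, 4}  B3 = {3, 4, 5}  B4 = {3, 4, 6}
Tree: B1–B2, B1–B3, B3–B4
Each bag holds 3 vertices, so the decomposition has width 2, which upper-bounds the treewidth. Conversely, {1, 2, 4} is a clique of size 3, and the vertices of any clique must share a bag in every tree decomposition; so some bag has ≥ 3 vertices and tw(G) ≥ 2. Combining the bounds, tw(G) = 2.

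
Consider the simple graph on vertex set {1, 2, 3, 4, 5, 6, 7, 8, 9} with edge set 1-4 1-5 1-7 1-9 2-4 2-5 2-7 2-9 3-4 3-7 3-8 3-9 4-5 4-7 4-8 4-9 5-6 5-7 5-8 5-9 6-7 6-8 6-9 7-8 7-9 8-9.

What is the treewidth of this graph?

4

A width-4 tree decomposition is:
Bags: B1 = {4, 5, 7, 8, 9}  B2 = {5, 6, 7, 8, 9}  B3 = {3, 4, 7, 8, 9}  B4 = {1, 4, 5, 7, 9}  B5 = {2, 4, 5, 7, 9}
Tree: B1–B2, B1–B3, B1–B4, B4–B5
Every bag has size at most 5, so the width is 5 − 1 = 4 and tw(G) ≤ 4. For the lower bound, the 5 vertices {3, 4, 7, 8, 9} are pairwise adjacent, and any tree decomposition puts a clique entirely inside one bag — forcing width ≥ 4. Combining the bounds, tw(G) = 4.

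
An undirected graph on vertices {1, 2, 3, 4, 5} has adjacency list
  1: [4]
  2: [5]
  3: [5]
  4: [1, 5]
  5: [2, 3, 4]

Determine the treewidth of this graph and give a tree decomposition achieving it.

Every bag has size at most 2, so the width is 2 − 1 = 1 and tw(G) ≤ 1. Any graph with an edge has treewidth ≥ 1, and G has the edge 5–4. Combining the bounds, tw(G) = 1.

Treewidth 1.
Bags: B1 = {4, 5}  B2 = {1, 4}  B3 = {3, 5}  B4 = {2, 5}
Tree: B1–B2, B1–B3, B3–B4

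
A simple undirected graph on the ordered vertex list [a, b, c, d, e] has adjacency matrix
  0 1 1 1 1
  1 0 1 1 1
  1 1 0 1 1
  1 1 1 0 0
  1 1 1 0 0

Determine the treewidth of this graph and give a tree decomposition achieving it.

Treewidth 3.
One such decomposition:
Bags: B1 = {a, b, c, e}  B2 = {a, b, c, d}
Tree: B1–B2

Every bag has size at most 4, so the width is 4 − 1 = 3 and tw(G) ≤ 3. Conversely, {a, b, c, d} is a clique of size 4, and the vertices of any clique must share a bag in every tree decomposition; so some bag has ≥ 4 vertices and tw(G) ≥ 3. Combining the bounds, tw(G) = 3.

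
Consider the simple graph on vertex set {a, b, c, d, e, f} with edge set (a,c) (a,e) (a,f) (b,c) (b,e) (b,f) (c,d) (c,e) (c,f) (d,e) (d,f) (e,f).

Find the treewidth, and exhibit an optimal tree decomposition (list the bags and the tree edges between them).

Every bag has size at most 4, so the width is 4 − 1 = 3 and tw(G) ≤ 3. On the other hand G contains the 4-clique {c, d, e, f}. A clique must lie in a single bag of any decomposition, so no decomposition can have width below 3. Combining the bounds, tw(G) = 3.

Treewidth 3.
Bags: B1 = {a, c, e, f}  B2 = {b, c, e, f}  B3 = {c, d, e, f}
Tree: B1–B2, B2–B3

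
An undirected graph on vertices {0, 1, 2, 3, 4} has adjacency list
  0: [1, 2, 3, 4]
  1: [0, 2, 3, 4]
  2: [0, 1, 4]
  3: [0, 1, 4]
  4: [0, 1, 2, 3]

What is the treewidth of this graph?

3

A width-3 tree decomposition is:
Bags: B1 = {0, 1, 2, 4}  B2 = {0, 1, 3, 4}
Tree: B1–B2
The largest bag has 4 vertices, giving width 3; this decomposition certifies tw(G) ≤ 3. On the other hand G contains the 4-clique {0, 1, 2, 4}. A clique must lie in a single bag of any decomposition, so no decomposition can have width below 3. Hence tw(G) = 3 exactly.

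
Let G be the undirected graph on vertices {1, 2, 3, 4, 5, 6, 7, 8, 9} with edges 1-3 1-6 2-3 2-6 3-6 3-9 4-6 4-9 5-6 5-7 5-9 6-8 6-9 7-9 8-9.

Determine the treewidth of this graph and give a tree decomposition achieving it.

Treewidth 2.
Bags: B1 = {3, 6, 9}  B2 = {1, 3, 6}  B3 = {4, 6, 9}  B4 = {5, 6, 9}  B5 = {2, 3, 6}  B6 = {6, 8, 9}  B7 = {5, 7, 9}
Tree: B1–B2, B1–B3, B1–B4, B2–B5, B4–B6, B4–B7

Every bag has size at most 3, so the width is 3 − 1 = 2 and tw(G) ≤ 2. On the other hand G contains the 3-clique {1, 3, 6}. A clique must lie in a single bag of any decomposition, so no decomposition can have width below 2. Hence tw(G) = 2 exactly.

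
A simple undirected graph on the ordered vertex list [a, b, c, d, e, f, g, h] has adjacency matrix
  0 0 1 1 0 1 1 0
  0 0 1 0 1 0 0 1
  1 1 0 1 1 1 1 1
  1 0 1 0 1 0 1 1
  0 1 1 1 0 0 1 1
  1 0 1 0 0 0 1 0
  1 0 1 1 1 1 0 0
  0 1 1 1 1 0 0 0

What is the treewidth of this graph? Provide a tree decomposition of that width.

Each bag holds 4 vertices, so the decomposition has width 3, which upper-bounds the treewidth. On the other hand G contains the 4-clique {c, d, e, g}. A clique must lie in a single bag of any decomposition, so no decomposition can have width below 3. Therefore the treewidth is 3.

Treewidth 3.
One optimal decomposition is:
Bags: B1 = {c, d, e, h}  B2 = {c, d, e, g}  B3 = {a, c, d, g}  B4 = {b, c, e, h}  B5 = {a, c, f, g}
Tree: B1–B2, B2–B3, B1–B4, B3–B5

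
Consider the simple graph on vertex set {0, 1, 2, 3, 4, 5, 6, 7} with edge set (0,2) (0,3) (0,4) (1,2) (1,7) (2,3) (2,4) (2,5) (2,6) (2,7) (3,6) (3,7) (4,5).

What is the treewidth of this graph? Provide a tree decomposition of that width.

Treewidth 2.
One such decomposition:
Bags: B1 = {1, 2, 7}  B2 = {2, 3, 7}  B3 = {0, 2, 3}  B4 = {0, 2, 4}  B5 = {2, 3, 6}  B6 = {2, 4, 5}
Tree: B1–B2, B2–B3, B3–B4, B2–B5, B4–B6

Each bag holds 3 vertices, so the decomposition has width 2, which upper-bounds the treewidth. On the other hand G contains the 3-clique {1, 2, 7}. A clique must lie in a single bag of any decomposition, so no decomposition can have width below 2. Combining the bounds, tw(G) = 2.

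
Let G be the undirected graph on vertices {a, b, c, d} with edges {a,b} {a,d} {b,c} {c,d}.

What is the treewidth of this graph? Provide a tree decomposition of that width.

Treewidth 2.
Bags: B1 = {b, c, d}  B2 = {a, b, d}
Tree: B1–B2

Every bag has size at most 3, so the width is 3 − 1 = 2 and tw(G) ≤ 2. The edges d–c–b–a–d form a cycle, so G is not a tree and its treewidth is at least 2. Combining the bounds, tw(G) = 2.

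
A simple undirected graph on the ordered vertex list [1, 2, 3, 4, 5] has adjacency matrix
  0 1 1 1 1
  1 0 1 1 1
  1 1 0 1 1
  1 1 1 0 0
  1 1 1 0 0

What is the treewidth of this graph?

A width-3 tree decomposition is:
Bags: B1 = {1, 2, 3, 4}  B2 = {1, 2, 3, 5}
Tree: B1–B2
Each bag holds 4 vertices, so the decomposition has width 3, which upper-bounds the treewidth. On the other hand G contains the 4-clique {1, 2, 3, 4}. A clique must lie in a single bag of any decomposition, so no decomposition can have width below 3. Hence tw(G) = 3 exactly.

3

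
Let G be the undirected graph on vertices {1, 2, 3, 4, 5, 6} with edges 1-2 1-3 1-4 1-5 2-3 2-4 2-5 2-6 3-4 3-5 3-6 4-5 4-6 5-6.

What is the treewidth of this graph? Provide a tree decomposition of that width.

Each bag holds 5 vertices, so the decomposition has width 4, which upper-bounds the treewidth. For the lower bound, the 5 vertices {1, 2, 3, 4, 5} are pairwise adjacent, and any tree decomposition puts a clique entirely inside one bag — forcing width ≥ 4. Therefore the treewidth is 4.

Treewidth 4.
One optimal decomposition is:
Bags: B1 = {1, 2, 3, 4, 5}  B2 = {2, 3, 4, 5, 6}
Tree: B1–B2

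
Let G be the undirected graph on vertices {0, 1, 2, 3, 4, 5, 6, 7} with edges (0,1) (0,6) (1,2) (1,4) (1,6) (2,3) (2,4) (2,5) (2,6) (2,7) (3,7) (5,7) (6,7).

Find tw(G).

2

A width-2 tree decomposition is:
Bags: B1 = {2, 6, 7}  B2 = {1, 2, 6}  B3 = {0, 1, 6}  B4 = {1, 2, 4}  B5 = {2, 3, 7}  B6 = {2, 5, 7}
Tree: B1–B2, B2–B3, B2–B4, B1–B5, B5–B6
Each bag holds 3 vertices, so the decomposition has width 2, which upper-bounds the treewidth. For the lower bound, the 3 vertices {0, 1, 6} are pairwise adjacent, and any tree decomposition puts a clique entirely inside one bag — forcing width ≥ 2. The upper and lower bounds meet at 2, so that is the treewidth.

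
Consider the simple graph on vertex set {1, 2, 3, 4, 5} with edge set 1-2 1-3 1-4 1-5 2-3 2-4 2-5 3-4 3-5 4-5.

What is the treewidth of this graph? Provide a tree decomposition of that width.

A single bag containing all 5 vertices is trivially a valid decomposition of width 4. On the other hand G contains the 5-clique {1, 2, 3, 4, 5}. A clique must lie in a single bag of any decomposition, so no decomposition can have width below 4. Hence tw(G) = 4 exactly.

Treewidth 4.
One optimal decomposition is:
Bags: B1 = {1, 2, 3, 4, 5}
Tree: (single bag)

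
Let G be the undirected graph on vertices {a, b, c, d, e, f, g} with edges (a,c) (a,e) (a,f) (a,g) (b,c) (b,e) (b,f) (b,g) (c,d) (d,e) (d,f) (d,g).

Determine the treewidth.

3

A width-3 tree decomposition is:
Bags: B1 = {a, b, c, d}  B2 = {a, b, d, e}  B3 = {a, b, d, f}  B4 = {a, b, d, g}
Tree: B1–B2, B2–B3, B3–B4
Each bag holds 4 vertices, so the decomposition has width 3, which upper-bounds the treewidth. For the lower bound: the 4 vertex sets {b,c}, {a,e}, {d}, {f} are disjoint, each induces a connected subgraph, and every pair is joined by at least one edge of G. Contracting each set to a single vertex therefore yields K_{4} as a minor, and since treewidth is minor-monotone, tw(G) ≥ tw(K_{4}) = 3. Hence tw(G) = 3 exactly.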